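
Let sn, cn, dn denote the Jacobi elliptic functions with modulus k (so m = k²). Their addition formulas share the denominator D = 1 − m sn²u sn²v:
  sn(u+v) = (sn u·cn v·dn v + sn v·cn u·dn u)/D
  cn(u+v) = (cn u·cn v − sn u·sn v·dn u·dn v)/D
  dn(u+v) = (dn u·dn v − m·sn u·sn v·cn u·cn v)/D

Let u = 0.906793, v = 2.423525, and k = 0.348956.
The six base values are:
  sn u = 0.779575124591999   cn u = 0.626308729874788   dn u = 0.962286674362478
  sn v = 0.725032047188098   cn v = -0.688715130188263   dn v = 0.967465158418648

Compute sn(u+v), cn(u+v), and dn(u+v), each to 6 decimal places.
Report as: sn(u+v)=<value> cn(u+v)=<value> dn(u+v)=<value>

m = k² = 0.121770289936
D = 1 − m·sn²u·sn²v = 0.9610980212547546
sn(u+v) = (sn u·cn v·dn v + sn v·cn u·dn u)/D = -0.082468548888151/0.9610980212547546 = -0.08580659523207091
cn(u+v) = (cn u·cn v − sn u·sn v·dn u·dn v)/D = -0.9575533117816925/0.9610980212547546 = -0.9963118127447248
dn(u+v) = (dn u·dn v − m·sn u·sn v·cn u·cn v)/D = 0.9606670803261098/0.9610980212547546 = 0.9995516160484004

sn(u+v)=-0.085807 cn(u+v)=-0.996312 dn(u+v)=0.999552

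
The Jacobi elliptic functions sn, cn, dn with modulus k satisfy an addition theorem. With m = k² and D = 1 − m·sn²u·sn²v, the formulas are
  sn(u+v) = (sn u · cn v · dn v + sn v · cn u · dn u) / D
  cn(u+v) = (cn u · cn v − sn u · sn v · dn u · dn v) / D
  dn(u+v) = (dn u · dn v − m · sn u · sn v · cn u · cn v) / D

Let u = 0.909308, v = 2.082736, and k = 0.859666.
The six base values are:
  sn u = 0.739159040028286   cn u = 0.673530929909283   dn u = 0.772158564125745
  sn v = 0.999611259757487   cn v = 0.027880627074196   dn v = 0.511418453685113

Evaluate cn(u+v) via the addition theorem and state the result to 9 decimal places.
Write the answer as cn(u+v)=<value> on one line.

cn(u+v)=-0.457635491

m = k² = 0.739025631556
D = 1 − m·sn²u·sn²v = 0.5965427113262273
cn(u+v) = (cn u·cn v − sn u·sn v·dn u·dn v)/D = -0.2729991164366037/0.5965427113262273 = -0.4576354907256766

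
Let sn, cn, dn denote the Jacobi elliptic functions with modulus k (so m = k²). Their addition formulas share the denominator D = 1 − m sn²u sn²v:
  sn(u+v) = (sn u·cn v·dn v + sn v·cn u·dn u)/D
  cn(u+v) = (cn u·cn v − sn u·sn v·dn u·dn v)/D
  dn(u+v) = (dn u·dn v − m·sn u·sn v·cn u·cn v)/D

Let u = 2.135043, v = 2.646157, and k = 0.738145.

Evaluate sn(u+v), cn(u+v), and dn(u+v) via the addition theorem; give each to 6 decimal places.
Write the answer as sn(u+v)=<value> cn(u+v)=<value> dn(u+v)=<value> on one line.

sn(u+v)=-0.796019 cn(u+v)=-0.605272 dn(u+v)=0.809168

sn u = 0.9866756249896343, cn u = -0.1626997573793965, dn u = 0.6852481383936614
sn v = 0.8615687841463029, cn v = -0.507640847632124, dn v = 0.7717198045321016
m = k² = 0.544858041025
D = 1 − m·sn²u·sn²v = 0.6062576994559691
sn(u+v) = (sn u·cn v·dn v + sn v·cn u·dn u)/D = -0.4825926355694006/0.6062576994559691 = -0.7960189800516506
cn(u+v) = (cn u·cn v − sn u·sn v·dn u·dn v)/D = -0.3669506046374959/0.6062576994559691 = -0.6052716608247324
dn(u+v) = (dn u·dn v − m·sn u·sn v·cn u·cn v)/D = 0.4905642969978539/0.6062576994559691 = 0.8091679453111544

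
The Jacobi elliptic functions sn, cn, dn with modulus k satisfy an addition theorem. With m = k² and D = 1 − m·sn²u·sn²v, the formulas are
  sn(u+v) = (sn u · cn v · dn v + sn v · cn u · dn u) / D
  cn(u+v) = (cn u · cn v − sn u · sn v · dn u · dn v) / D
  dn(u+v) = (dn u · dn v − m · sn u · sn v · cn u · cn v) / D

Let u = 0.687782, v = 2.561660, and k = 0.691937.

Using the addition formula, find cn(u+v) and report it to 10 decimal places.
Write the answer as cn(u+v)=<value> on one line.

cn(u+v)=-0.9140123566

sn u = 0.6165371321860835, cn u = 0.7873258313022378, dn u = 0.9044381122312292
sn v = 0.8553694825644758, cn v = -0.5180183860611329, dn v = 0.8060394638036424
m = k² = 0.478776811969
D = 1 − m·sn²u·sn²v = 0.8668445067060919
cn(u+v) = (cn u·cn v − sn u·sn v·dn u·dn v)/D = -0.7923065903509277/0.8668445067060919 = -0.9140123565662318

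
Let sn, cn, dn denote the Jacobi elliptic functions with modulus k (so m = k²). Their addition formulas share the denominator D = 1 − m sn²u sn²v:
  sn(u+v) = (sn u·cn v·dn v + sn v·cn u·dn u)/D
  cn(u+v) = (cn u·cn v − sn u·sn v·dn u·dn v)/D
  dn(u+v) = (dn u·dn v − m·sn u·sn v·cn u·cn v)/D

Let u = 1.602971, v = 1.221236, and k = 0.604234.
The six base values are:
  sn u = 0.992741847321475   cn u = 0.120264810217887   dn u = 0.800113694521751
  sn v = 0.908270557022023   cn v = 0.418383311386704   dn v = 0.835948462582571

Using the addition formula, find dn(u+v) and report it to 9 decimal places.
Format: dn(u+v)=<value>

m = k² = 0.365098726756
D = 1 − m·sn²u·sn²v = 0.7031661336089605
dn(u+v) = (dn u·dn v − m·sn u·sn v·cn u·cn v)/D = 0.6522894472480028/0.7031661336089605 = 0.9276462788390619

dn(u+v)=0.927646279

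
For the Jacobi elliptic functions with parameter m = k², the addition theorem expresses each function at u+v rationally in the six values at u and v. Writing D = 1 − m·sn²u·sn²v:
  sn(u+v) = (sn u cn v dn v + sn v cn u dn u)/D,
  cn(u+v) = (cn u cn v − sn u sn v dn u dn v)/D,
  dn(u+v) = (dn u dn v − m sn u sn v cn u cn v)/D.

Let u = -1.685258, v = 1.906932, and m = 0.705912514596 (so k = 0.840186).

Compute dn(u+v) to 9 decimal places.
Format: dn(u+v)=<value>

sn u = -0.9758179006298115, cn u = 0.2185850516627964, dn u = 0.5725518136534713
sn v = 0.9953502208294697, cn v = 0.0963220530030686, dn v = 0.5483036548059219
m = k² = 0.705912514596
D = 1 − m·sn²u·sn²v = 0.3340520646267704
dn(u+v) = (dn u·dn v − m·sn u·sn v·cn u·cn v)/D = 0.3283680822954321/0.3340520646267704 = 0.9829847412028756

dn(u+v)=0.982984741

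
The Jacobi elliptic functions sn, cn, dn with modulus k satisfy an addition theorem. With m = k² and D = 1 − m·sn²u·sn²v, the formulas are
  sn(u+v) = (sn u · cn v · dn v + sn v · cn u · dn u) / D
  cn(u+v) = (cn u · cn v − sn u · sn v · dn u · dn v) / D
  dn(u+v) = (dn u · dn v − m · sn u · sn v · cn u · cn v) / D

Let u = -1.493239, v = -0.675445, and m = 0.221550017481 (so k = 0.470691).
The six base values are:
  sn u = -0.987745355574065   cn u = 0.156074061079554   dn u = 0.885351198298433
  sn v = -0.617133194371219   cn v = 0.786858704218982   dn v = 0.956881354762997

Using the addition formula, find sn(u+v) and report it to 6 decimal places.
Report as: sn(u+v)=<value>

m = k² = 0.221550017481
D = 1 − m·sn²u·sn²v = 0.9176773020670742
sn(u+v) = (sn u·cn v·dn v + sn v·cn u·dn u)/D = -0.8289792134048244/0.9176773020670742 = -0.9033450119530507

sn(u+v)=-0.903345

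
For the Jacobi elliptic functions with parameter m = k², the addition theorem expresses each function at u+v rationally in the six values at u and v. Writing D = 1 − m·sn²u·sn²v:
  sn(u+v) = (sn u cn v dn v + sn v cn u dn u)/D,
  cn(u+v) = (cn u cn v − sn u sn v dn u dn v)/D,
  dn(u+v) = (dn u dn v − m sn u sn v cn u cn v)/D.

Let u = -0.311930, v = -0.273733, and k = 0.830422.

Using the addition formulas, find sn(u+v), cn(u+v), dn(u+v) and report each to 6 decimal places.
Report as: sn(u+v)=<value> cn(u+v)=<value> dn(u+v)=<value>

sn u = -0.3036483336624117, cn u = 0.9527841777989602, dn u = 0.9676865310054929
sn v = -0.2680961801685183, cn v = 0.9633921518151626, dn v = 0.9749023347972312
m = k² = 0.689600698084
D = 1 − m·sn²u·sn²v = 0.9954299521299172
sn(u+v) = (sn u·cn v·dn v + sn v·cn u·dn u)/D = -0.5323742579928447/0.9954299521299172 = -0.5348184036995529
cn(u+v) = (cn u·cn v − sn u·sn v·dn u·dn v)/D = 0.8411054862643195/0.9954299521299172 = 0.844967026021881
dn(u+v) = (dn u·dn v − m·sn u·sn v·cn u·cn v)/D = 0.8918702477318786/0.9954299521299172 = 0.8959648499862272

sn(u+v)=-0.534818 cn(u+v)=0.844967 dn(u+v)=0.895965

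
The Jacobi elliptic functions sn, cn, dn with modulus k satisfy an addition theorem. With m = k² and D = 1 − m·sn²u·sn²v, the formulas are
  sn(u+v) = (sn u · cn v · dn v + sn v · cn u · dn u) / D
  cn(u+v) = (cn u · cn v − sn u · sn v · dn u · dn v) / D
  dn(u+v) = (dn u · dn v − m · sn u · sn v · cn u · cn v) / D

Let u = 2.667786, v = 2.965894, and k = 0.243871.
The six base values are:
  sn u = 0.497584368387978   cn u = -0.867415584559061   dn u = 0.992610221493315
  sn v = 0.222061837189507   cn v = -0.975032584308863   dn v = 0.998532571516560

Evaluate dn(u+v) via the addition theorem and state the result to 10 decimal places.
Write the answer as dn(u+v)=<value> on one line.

m = k² = 0.059473064641
D = 1 − m·sn²u·sn²v = 0.9992738913133078
dn(u+v) = (dn u·dn v − m·sn u·sn v·cn u·cn v)/D = 0.9855957805311542/0.9992738913133078 = 0.9863119502059871

dn(u+v)=0.9863119502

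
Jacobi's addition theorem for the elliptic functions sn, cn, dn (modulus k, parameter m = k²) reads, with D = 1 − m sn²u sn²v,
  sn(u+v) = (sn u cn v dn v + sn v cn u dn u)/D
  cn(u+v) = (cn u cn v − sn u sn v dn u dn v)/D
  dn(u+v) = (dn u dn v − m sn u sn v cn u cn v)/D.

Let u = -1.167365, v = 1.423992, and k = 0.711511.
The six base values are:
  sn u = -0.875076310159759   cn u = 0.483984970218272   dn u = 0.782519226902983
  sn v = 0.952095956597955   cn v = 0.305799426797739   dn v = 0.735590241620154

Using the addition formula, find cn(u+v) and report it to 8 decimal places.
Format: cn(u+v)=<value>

cn(u+v)=0.96760730

m = k² = 0.506247903121
D = 1 − m·sn²u·sn²v = 0.6485880444676315
cn(u+v) = (cn u·cn v − sn u·sn v·dn u·dn v)/D = 0.6275785286013586/0.6485880444676315 = 0.9676073032096702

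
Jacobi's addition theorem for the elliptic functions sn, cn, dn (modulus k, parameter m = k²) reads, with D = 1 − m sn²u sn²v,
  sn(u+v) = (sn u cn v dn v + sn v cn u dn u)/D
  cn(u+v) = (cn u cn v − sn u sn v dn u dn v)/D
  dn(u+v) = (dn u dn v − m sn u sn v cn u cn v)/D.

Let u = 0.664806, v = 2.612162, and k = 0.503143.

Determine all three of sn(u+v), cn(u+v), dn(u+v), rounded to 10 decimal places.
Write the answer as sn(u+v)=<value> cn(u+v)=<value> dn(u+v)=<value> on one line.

sn(u+v)=0.0977607746 cn(u+v)=-0.9952099432 dn(u+v)=0.9987895550

sn u = 0.6079697937436653, cn u = 0.7939601563650943, dn u = 0.9520650149121883
sn v = 0.6788297970452089, cn v = -0.734295653428209, dn v = 0.9398641652276358
m = k² = 0.253152878449
D = 1 − m·sn²u·sn²v = 0.9568810010959782
sn(u+v) = (sn u·cn v·dn v + sn v·cn u·dn u)/D = 0.09354542784148841/0.9568810010959782 = 0.09776077457316503
cn(u+v) = (cn u·cn v − sn u·sn v·dn u·dn v)/D = -0.9522974867069609/0.9568810010959782 = -0.9952099431551389
dn(u+v) = (dn u·dn v − m·sn u·sn v·cn u·cn v)/D = 0.9557227492579006/0.9568810010959782 = 0.9987895549846313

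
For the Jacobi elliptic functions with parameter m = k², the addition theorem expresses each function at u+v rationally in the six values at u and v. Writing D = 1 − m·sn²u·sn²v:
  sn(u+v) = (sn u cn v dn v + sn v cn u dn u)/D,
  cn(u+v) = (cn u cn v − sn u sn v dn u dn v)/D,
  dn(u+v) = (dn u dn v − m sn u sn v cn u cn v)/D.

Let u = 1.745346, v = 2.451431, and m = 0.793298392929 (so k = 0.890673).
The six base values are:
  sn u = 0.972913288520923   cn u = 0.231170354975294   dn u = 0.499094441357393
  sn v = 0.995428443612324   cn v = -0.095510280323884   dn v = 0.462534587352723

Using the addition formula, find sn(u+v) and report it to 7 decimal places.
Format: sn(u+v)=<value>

sn(u+v)=0.2807952

m = k² = 0.793298392929
D = 1 − m·sn²u·sn²v = 0.2559451748483684
sn(u+v) = (sn u·cn v·dn v + sn v·cn u·dn u)/D = 0.07186818837767614/0.2559451748483684 = 0.2807952461704096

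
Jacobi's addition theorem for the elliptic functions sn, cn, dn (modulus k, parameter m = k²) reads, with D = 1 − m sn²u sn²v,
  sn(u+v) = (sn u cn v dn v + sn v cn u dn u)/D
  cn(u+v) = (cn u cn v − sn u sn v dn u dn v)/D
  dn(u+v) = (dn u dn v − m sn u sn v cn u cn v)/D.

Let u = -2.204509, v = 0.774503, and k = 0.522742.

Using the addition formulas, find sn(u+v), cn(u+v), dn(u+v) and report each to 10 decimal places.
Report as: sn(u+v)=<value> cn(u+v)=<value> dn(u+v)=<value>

sn u = -0.9063785584564247, cn u = -0.4224664587519979, dn u = 0.8806313256681214
sn v = 0.685889032272967, cn v = 0.7277061463308201, dn v = 0.9335132103607662
m = k² = 0.273259198564
D = 1 − m·sn²u·sn²v = 0.8943907998879562
sn(u+v) = (sn u·cn v·dn v + sn v·cn u·dn u)/D = -0.8709003076057162/0.8943907998879562 = -0.9737357626160928
cn(u+v) = (cn u·cn v − sn u·sn v·dn u·dn v)/D = 0.2036358444294297/0.8943907998879562 = 0.2276810589453067
dn(u+v) = (dn u·dn v − m·sn u·sn v·cn u·cn v)/D = 0.7698550018524906/0.8943907998879562 = 0.8607590797545473

sn(u+v)=-0.9737357626 cn(u+v)=0.2276810589 dn(u+v)=0.8607590798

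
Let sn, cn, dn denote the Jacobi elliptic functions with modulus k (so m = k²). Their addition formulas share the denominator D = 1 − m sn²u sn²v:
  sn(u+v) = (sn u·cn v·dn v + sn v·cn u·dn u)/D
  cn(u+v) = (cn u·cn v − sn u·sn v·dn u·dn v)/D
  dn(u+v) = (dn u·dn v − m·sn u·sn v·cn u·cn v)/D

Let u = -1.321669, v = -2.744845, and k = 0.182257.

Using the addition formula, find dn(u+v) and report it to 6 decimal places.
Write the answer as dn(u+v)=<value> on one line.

sn u = -0.9668707833577867, cn u = 0.2552663085663675, dn u = 0.9843509918668632
sn v = -0.4104345949515717, cn v = -0.911890039021668, dn v = 0.9971982125507535
m = k² = 0.033217614049
D = 1 − m·sn²u·sn²v = 0.9947688975185837
dn(u+v) = (dn u·dn v − m·sn u·sn v·cn u·cn v)/D = 0.9846614837180791/0.9947688975185837 = 0.9898394352439876

dn(u+v)=0.989839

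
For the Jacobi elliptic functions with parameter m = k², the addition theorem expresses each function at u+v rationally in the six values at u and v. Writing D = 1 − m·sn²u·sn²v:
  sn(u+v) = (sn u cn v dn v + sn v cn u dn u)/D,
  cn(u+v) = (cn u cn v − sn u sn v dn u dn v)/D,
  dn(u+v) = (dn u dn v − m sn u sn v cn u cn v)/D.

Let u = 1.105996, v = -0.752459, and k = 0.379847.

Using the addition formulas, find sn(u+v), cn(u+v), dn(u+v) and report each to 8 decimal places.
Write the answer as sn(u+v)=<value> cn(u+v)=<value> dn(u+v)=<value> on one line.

sn(u+v)=0.34524656 cn(u+v)=0.93851202 dn(u+v)=0.99136374

sn u = 0.8822329090874606, cn u = 0.4708132263680328, dn u = 0.9421777571956291
sn v = -0.6767464127066851, cn v = 0.7362161998276274, dn v = 0.9663954199757748
m = k² = 0.144283743409
D = 1 − m·sn²u·sn²v = 0.9485677132853589
sn(u+v) = (sn u·cn v·dn v + sn v·cn u·dn u)/D = 0.3274897373273462/0.9485677132853589 = 0.3452465572469121
cn(u+v) = (cn u·cn v − sn u·sn v·dn u·dn v)/D = 0.8902422022307641/0.9485677132853589 = 0.9385120216114201
dn(u+v) = (dn u·dn v − m·sn u·sn v·cn u·cn v)/D = 0.9403756394658622/0.9485677132853589 = 0.9913637437741545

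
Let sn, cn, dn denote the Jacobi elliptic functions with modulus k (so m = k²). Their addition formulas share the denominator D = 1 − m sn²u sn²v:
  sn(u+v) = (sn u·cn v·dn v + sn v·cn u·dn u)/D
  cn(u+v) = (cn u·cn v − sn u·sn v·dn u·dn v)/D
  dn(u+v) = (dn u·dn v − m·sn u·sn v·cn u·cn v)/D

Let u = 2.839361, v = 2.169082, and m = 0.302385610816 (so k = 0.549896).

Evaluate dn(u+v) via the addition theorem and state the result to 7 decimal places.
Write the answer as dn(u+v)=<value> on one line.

sn u = 0.5493116171843346, cn u = -0.8356175843209207, dn u = 0.9532875653235111
sn v = 0.9276011317842204, cn v = -0.3735721353535798, dn v = 0.8601245014040462
m = k² = 0.302385610816
D = 1 − m·sn²u·sn²v = 0.9214906776837846
dn(u+v) = (dn u·dn v − m·sn u·sn v·cn u·cn v)/D = 0.7718484124210419/0.9214906776837846 = 0.837608487110389

dn(u+v)=0.8376085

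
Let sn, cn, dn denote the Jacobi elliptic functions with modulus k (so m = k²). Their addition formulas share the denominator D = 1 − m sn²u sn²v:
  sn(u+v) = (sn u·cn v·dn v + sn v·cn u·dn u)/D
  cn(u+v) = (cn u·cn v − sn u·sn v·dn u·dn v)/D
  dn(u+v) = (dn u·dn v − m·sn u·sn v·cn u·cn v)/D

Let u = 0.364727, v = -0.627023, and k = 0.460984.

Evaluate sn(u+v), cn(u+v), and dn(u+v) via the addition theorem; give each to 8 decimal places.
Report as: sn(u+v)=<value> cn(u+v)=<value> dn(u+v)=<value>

sn u = 0.3551325407385005, cn u = 0.9348159596993503, dn u = 0.9865084382094882
sn v = -0.5802017311103139, cn v = 0.8144728056949446, dn v = 0.9635679328712695
m = k² = 0.212506248256
D = 1 − m·sn²u·sn²v = 0.9909778367435645
sn(u+v) = (sn u·cn v·dn v + sn v·cn u·dn u)/D = -0.256356285443149/0.9909778367435645 = -0.2586902309395304
cn(u+v) = (cn u·cn v − sn u·sn v·dn u·dn v)/D = 0.9572452809132806/0.9909778367435645 = 0.9659603327344516
dn(u+v) = (dn u·dn v − m·sn u·sn v·cn u·cn v)/D = 0.9839062310300924/0.9909778367435645 = 0.992864012239961

sn(u+v)=-0.25869023 cn(u+v)=0.96596033 dn(u+v)=0.99286401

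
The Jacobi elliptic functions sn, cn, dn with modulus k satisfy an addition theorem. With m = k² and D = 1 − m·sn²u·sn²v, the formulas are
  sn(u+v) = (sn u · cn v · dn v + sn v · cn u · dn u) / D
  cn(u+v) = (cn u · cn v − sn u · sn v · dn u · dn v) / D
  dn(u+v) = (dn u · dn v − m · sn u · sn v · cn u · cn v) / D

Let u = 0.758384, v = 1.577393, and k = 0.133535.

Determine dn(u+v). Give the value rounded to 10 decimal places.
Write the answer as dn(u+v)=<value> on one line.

sn u = 0.6869104441195736, cn u = 0.7267420737506878, dn u = 0.9957842303392117
sn v = 0.9999998883125664, cn v = 0.0004726254909341813, dn v = 0.9910440998049129
m = k² = 0.017831596225
D = 1 − m·sn²u·sn²v = 0.9915862352716802
dn(u+v) = (dn u·dn v − m·sn u·sn v·cn u·cn v)/D = 0.9868618790089563/0.9915862352716802 = 0.9952355568334109

dn(u+v)=0.9952355568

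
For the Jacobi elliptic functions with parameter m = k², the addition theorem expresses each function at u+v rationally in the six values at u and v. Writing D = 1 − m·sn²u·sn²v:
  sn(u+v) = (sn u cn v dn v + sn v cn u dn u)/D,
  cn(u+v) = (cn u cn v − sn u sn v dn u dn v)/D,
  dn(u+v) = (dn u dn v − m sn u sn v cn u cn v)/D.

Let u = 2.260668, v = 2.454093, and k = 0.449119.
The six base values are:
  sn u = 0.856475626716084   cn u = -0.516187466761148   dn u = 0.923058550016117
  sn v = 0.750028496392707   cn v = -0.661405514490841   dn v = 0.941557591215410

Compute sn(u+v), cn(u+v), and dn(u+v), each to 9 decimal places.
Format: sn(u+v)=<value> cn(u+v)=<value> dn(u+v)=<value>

m = k² = 0.201707876161
D = 1 − m·sn²u·sn²v = 0.9167645365672185
sn(u+v) = (sn u·cn v·dn v + sn v·cn u·dn u)/D = -0.8907383997437568/0.9167645365672185 = -0.9716108817636912
cn(u+v) = (cn u·cn v − sn u·sn v·dn u·dn v)/D = -0.2168924127977696/0.9167645365672185 = -0.2365846453986026
dn(u+v) = (dn u·dn v − m·sn u·sn v·cn u·cn v)/D = 0.824875252243455/0.9167645365672185 = 0.8997678458769375

sn(u+v)=-0.971610882 cn(u+v)=-0.236584645 dn(u+v)=0.899767846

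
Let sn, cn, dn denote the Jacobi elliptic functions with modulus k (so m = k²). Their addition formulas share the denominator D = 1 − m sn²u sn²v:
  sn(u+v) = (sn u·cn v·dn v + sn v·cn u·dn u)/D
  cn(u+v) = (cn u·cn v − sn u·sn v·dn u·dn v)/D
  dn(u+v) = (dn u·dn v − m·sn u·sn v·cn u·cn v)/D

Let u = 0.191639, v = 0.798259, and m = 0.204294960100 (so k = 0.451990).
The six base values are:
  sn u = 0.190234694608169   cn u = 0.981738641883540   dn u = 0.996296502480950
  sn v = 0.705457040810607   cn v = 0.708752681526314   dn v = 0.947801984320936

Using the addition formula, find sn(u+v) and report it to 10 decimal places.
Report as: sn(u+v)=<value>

sn(u+v)=0.8208211528

m = k² = 0.2042949601
D = 1 − m·sn²u·sn²v = 0.9963205894562724
sn(u+v) = (sn u·cn v·dn v + sn v·cn u·dn u)/D = 0.8178010148444406/0.9963205894562724 = 0.8208211528487469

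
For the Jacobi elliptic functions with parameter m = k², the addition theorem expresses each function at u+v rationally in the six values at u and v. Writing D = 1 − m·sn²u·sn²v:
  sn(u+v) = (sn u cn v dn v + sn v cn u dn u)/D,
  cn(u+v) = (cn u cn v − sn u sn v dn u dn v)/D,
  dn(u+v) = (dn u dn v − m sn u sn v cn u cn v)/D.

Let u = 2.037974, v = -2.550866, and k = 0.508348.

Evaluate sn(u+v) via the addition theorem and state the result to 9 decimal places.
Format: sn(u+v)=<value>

sn(u+v)=-0.485901146

sn u = 0.9550704135430354, cn u = -0.2963789890912229, dn u = 0.8742321495192127
sn v = -0.7232300685799027, cn v = -0.690607173364069, dn v = 0.9299632228924302
m = k² = 0.258417689104
D = 1 − m·sn²u·sn²v = 0.8767048568294299
sn(u+v) = (sn u·cn v·dn v + sn v·cn u·dn u)/D = -0.4259918946368995/0.8767048568294299 = -0.4859011459996733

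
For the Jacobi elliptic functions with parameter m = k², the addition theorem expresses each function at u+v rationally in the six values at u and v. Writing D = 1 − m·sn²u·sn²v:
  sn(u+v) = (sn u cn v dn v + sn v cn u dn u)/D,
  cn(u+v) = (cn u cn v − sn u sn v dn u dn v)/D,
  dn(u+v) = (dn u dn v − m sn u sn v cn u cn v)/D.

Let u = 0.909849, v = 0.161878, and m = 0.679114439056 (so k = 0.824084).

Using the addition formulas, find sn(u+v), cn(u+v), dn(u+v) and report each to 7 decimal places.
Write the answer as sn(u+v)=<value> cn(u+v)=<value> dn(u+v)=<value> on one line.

sn u = 0.7436106808696089, cn u = 0.6686128590571951, dn u = 0.7902398513028179
sn v = 0.1607009572981954, cn v = 0.9870031420028224, dn v = 0.9911922149674859
m = k² = 0.679114439056
D = 1 − m·sn²u·sn²v = 0.9903022467350091
sn(u+v) = (sn u·cn v·dn v + sn v·cn u·dn u)/D = 0.8123903243428738/0.9903022467350091 = 0.8203458358509187
cn(u+v) = (cn u·cn v − sn u·sn v·dn u·dn v)/D = 0.5663219056353791/0.9903022467350091 = 0.5718677378573279
dn(u+v) = (dn u·dn v − m·sn u·sn v·cn u·cn v)/D = 0.7297245535716156/0.9903022467350091 = 0.7368705422788762

sn(u+v)=0.8203458 cn(u+v)=0.5718677 dn(u+v)=0.7368705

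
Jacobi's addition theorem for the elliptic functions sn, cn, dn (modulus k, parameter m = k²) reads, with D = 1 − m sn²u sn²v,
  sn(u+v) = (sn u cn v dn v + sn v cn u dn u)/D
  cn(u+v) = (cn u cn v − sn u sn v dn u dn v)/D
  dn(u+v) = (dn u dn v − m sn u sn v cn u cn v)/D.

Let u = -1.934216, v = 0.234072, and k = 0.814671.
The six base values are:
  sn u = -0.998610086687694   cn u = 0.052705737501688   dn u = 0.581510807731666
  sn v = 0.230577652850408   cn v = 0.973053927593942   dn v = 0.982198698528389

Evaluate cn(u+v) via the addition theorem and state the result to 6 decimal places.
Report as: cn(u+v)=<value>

cn(u+v)=0.189466

m = k² = 0.663688838241
D = 1 − m·sn²u·sn²v = 0.9648123033983307
cn(u+v) = (cn u·cn v − sn u·sn v·dn u·dn v)/D = 0.1827990162899913/0.9648123033983307 = 0.1894658843446788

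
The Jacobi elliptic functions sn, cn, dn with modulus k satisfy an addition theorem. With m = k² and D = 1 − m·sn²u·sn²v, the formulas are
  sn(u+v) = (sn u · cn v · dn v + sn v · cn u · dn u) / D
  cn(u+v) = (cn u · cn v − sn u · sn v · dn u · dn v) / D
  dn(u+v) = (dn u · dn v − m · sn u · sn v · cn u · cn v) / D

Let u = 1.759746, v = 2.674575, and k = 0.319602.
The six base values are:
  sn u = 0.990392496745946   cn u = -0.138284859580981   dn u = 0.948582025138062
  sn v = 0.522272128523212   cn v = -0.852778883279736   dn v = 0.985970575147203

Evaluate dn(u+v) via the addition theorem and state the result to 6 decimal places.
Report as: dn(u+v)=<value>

dn(u+v)=0.955147

m = k² = 0.102145438404
D = 1 − m·sn²u·sn²v = 0.9726707722670721
dn(u+v) = (dn u·dn v − m·sn u·sn v·cn u·cn v)/D = 0.9290433022316068/0.9726707722670721 = 0.9551467245861828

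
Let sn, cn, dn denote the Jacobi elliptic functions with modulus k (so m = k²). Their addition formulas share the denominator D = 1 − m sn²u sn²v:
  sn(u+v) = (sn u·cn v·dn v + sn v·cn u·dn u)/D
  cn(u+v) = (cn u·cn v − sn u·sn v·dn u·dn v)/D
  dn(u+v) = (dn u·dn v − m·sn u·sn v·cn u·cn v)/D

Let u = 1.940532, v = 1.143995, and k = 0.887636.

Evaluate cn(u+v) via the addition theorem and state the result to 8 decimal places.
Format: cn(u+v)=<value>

cn(u+v)=-0.41752971

sn u = 0.9908953706275695, cn u = 0.1346341875930911, dn u = 0.4757983310261995
sn v = 0.8381549758788478, cn v = 0.5454321556431451, dn v = 0.668205748671322
m = k² = 0.787897668496
D = 1 − m·sn²u·sn²v = 0.4565318848210286
cn(u+v) = (cn u·cn v − sn u·sn v·dn u·dn v)/D = -0.1906156237624248/0.4565318848210286 = -0.4175297062485585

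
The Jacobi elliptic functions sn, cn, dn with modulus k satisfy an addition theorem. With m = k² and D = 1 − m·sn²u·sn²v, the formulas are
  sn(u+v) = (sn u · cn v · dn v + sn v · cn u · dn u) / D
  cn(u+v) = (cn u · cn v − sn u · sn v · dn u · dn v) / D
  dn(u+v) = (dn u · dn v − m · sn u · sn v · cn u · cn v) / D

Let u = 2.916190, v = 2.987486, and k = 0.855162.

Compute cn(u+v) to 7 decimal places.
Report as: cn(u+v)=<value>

sn u = 0.9041430804008009, cn u = -0.4272297861378007, dn u = 0.6341758998446238
sn v = 0.8835646382914206, cn v = -0.4683092247233137, dn v = 0.6550438053942945
m = k² = 0.731302046244
D = 1 − m·sn²u·sn²v = 0.5332892899602889
cn(u+v) = (cn u·cn v − sn u·sn v·dn u·dn v)/D = -0.1317848530227253/0.5332892899602889 = -0.2471170066673167

cn(u+v)=-0.2471170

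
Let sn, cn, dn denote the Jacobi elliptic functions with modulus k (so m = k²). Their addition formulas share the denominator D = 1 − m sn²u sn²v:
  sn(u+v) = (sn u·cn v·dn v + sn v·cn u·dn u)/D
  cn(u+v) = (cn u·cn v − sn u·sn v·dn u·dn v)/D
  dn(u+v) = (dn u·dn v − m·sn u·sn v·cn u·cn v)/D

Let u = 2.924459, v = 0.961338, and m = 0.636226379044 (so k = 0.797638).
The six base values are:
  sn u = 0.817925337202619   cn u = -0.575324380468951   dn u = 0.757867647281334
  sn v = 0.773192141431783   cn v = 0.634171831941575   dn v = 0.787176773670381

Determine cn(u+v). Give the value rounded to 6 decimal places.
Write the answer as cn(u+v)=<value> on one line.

cn(u+v)=-0.995431

m = k² = 0.636226379044
D = 1 − m·sn²u·sn²v = 0.7455433192355428
cn(u+v) = (cn u·cn v − sn u·sn v·dn u·dn v)/D = -0.7421370779930731/0.7455433192355428 = -0.9954311960759539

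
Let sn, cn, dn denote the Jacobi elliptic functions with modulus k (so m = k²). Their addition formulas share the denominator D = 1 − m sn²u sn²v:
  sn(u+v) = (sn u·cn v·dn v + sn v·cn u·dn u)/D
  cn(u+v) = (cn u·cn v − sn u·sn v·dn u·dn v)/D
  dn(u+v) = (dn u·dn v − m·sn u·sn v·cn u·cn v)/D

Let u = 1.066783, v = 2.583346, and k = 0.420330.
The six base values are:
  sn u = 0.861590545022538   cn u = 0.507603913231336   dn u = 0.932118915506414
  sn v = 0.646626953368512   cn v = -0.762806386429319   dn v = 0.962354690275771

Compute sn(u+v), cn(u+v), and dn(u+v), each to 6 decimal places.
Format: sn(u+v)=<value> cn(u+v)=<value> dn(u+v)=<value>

m = k² = 0.1766773089
D = 1 − m·sn²u·sn²v = 0.9451609110522082
sn(u+v) = (sn u·cn v·dn v + sn v·cn u·dn u)/D = -0.3265355265856121/0.9451609110522082 = -0.3454814124952477
cn(u+v) = (cn u·cn v − sn u·sn v·dn u·dn v)/D = -0.8869631884461143/0.9451609110522082 = -0.9384255930121943
dn(u+v) = (dn u·dn v − m·sn u·sn v·cn u·cn v)/D = 0.9351421550722318/0.9451609110522082 = 0.9893999467574015

sn(u+v)=-0.345481 cn(u+v)=-0.938426 dn(u+v)=0.989400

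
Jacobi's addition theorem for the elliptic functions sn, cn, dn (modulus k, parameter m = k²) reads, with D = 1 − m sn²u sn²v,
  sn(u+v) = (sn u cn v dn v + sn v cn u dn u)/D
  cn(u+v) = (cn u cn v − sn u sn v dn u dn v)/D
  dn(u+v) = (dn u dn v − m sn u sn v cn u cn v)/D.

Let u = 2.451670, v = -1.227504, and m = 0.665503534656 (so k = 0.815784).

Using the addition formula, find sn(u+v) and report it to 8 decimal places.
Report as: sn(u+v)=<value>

sn(u+v)=0.87902742

sn u = 0.9688559211605433, cn u = -0.247625128030568, dn u = 0.6126205570058493
sn v = -0.880133512107577, cn v = 0.4747262378099421, dn v = 0.6960443017563831
m = k² = 0.665503534656
D = 1 − m·sn²u·sn²v = 0.5160885734211411
sn(u+v) = (sn u·cn v·dn v + sn v·cn u·dn u)/D = 0.4536560078240474/0.5160885734211411 = 0.8790274212365728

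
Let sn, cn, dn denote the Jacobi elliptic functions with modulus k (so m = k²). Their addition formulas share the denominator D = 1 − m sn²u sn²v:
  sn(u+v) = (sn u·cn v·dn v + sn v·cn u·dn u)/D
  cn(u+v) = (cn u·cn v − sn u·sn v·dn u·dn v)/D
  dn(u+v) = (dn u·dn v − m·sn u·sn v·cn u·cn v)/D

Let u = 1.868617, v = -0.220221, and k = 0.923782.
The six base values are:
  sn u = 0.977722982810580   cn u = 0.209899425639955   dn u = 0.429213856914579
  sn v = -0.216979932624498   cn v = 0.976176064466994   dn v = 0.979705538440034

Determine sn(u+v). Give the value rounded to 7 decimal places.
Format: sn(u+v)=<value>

m = k² = 0.853373183524
D = 1 − m·sn²u·sn²v = 0.9615930535836725
sn(u+v) = (sn u·cn v·dn v + sn v·cn u·dn u)/D = 0.9155120350304689/0.9615930535836725 = 0.9520784614848573

sn(u+v)=0.9520785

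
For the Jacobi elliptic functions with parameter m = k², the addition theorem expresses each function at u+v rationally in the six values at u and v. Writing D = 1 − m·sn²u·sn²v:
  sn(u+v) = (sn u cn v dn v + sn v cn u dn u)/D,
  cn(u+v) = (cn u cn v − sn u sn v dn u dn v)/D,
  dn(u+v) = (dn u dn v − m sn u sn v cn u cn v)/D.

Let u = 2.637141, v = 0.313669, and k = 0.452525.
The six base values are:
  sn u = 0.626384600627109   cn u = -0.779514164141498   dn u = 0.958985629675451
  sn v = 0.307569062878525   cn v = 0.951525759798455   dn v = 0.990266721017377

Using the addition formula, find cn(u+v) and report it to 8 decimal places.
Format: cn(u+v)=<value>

m = k² = 0.204778875625
D = 1 − m·sn²u·sn²v = 0.992399317393089
cn(u+v) = (cn u·cn v − sn u·sn v·dn u·dn v)/D = -0.9246843754915612/0.992399317393089 = -0.9317664364387043

cn(u+v)=-0.93176644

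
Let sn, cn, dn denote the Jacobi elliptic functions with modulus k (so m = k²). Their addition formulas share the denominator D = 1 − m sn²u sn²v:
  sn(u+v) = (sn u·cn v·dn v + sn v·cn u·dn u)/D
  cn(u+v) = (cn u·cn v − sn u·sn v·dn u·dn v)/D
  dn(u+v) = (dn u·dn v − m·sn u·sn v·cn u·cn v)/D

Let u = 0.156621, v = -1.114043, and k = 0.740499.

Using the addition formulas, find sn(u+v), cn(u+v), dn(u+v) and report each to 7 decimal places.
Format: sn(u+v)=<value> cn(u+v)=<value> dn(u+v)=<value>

sn u = 0.1556365617169345, cn u = 0.9878143857309079, dn u = 0.9933366664564383
sn v = -0.850051086969886, cn v = 0.5267002463843312, dn v = 0.7770312837480709
m = k² = 0.548338769001
D = 1 − m·sn²u·sn²v = 0.9904024084686176
sn(u+v) = (sn u·cn v·dn v + sn v·cn u·dn u)/D = -0.7704013208159594/0.9904024084686176 = -0.7778669702622909
cn(u+v) = (cn u·cn v − sn u·sn v·dn u·dn v)/D = 0.6223975703563307/0.9904024084686176 = 0.6284289749645256
dn(u+v) = (dn u·dn v − m·sn u·sn v·cn u·cn v)/D = 0.8095973654918832/0.9904024084686176 = 0.8174428480476948

sn(u+v)=-0.7778670 cn(u+v)=0.6284290 dn(u+v)=0.8174428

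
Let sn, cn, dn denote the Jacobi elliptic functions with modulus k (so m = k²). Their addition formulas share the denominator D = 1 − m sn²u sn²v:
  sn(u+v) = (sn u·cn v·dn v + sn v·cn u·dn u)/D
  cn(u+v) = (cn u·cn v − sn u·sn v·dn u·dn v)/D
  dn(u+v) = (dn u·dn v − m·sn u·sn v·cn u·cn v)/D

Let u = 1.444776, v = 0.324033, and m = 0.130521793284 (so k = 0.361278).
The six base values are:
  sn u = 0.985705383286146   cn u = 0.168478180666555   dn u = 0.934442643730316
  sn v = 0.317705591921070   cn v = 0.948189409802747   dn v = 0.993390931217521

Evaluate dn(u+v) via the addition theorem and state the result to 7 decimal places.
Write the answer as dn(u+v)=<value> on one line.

dn(u+v)=0.9336888

m = k² = 0.130521793284
D = 1 − m·sn²u·sn²v = 0.9871994978569336
dn(u+v) = (dn u·dn v − m·sn u·sn v·cn u·cn v)/D = 0.9217371396749829/0.9871994978569336 = 0.933688825486581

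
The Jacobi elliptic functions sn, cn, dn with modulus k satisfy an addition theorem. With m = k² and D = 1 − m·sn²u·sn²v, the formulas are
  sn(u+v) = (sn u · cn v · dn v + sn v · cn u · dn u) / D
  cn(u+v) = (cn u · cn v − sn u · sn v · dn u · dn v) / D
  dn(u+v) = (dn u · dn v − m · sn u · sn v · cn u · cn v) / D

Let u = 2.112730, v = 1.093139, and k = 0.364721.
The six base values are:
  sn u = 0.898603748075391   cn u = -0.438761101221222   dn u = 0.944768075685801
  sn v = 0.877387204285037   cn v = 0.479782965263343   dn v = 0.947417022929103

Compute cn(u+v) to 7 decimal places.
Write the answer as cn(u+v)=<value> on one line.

cn(u+v)=-0.9988087

m = k² = 0.133021407841
D = 1 − m·sn²u·sn²v = 0.9173123624187793
cn(u+v) = (cn u·cn v − sn u·sn v·dn u·dn v)/D = -0.9162195239352267/0.9173123624187793 = -0.9988086517435882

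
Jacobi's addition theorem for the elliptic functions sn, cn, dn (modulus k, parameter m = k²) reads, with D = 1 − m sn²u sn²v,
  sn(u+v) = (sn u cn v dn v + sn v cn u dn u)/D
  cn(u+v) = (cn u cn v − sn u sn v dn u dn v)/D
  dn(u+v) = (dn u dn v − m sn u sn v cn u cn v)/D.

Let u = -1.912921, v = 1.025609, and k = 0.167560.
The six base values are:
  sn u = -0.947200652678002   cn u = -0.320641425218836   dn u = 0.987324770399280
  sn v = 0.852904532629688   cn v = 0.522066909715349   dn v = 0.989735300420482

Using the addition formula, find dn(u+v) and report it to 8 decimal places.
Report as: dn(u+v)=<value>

dn(u+v)=0.99156290

m = k² = 0.0280763536
D = 1 − m·sn²u·sn²v = 0.9816757788101667
dn(u+v) = (dn u·dn v − m·sn u·sn v·cn u·cn v)/D = 0.9733932804065584/0.9816757788101667 = 0.9915628982782411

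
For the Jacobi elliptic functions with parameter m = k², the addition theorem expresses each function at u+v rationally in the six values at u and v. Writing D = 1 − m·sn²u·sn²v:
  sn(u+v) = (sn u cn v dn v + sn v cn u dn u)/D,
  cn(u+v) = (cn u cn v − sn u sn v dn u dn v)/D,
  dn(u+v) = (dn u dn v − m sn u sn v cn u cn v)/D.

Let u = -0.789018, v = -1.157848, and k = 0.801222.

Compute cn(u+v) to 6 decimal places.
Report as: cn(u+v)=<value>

sn u = -0.6765893041385372, cn u = 0.736360586618628, dn u = 0.8403151213278922
sn v = -0.8581066808630244, cn v = 0.5134714444428663, dn v = 0.726152233452104
m = k² = 0.641956693284
D = 1 − m·sn²u·sn²v = 0.7836093189846996
cn(u+v) = (cn u·cn v − sn u·sn v·dn u·dn v)/D = 0.02382859229308903/0.7836093189846996 = 0.03040876584260516

cn(u+v)=0.030409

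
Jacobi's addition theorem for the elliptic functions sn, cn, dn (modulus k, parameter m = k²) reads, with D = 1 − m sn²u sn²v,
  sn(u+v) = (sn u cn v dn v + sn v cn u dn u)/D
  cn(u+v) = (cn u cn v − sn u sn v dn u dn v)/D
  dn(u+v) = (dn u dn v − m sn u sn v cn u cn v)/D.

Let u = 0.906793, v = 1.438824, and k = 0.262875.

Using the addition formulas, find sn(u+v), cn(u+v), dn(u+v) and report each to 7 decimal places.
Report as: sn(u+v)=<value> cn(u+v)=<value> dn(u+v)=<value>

sn(u+v)=0.7488373 cn(u+v)=-0.6627539 dn(u+v)=0.9804335

sn u = 0.7830283194204841, cn u = 0.6219860536905408, dn u = 0.9785859611293774
sn v = 0.9880688886613738, cn v = 0.1540125685113966, dn v = 0.9656789605967578
m = k² = 0.069103265625
D = 1 − m·sn²u·sn²v = 0.958635482800495
sn(u+v) = (sn u·cn v·dn v + sn v·cn u·dn u)/D = 0.71786196422704/0.958635482800495 = 0.7488372557730964
cn(u+v) = (cn u·cn v − sn u·sn v·dn u·dn v)/D = -0.6353394283375101/0.958635482800495 = -0.6627539244442225
dn(u+v) = (dn u·dn v − m·sn u·sn v·cn u·cn v)/D = 0.9398783396084654/0.958635482800495 = 0.9804334978951189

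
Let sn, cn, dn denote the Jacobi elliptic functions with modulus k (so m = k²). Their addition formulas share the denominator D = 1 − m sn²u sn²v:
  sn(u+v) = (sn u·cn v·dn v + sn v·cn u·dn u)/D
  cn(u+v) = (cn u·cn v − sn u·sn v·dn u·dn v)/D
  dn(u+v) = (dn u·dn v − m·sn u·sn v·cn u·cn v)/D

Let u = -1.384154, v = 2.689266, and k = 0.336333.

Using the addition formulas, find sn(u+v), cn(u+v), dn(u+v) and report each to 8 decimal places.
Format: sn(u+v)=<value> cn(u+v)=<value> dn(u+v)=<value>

sn u = -0.975740067410655, cn u = 0.2189322288961825, dn u = 0.9446174351047784
sn v = 0.5179076398774261, cn v = -0.8554365415135096, dn v = 0.9847121622035831
m = k² = 0.113119886889
D = 1 − m·sn²u·sn²v = 0.9711123724969818
sn(u+v) = (sn u·cn v·dn v + sn v·cn u·dn u)/D = 0.9290302286641314/0.9711123724969818 = 0.9566660408983913
cn(u+v) = (cn u·cn v − sn u·sn v·dn u·dn v)/D = 0.2827756606304518/0.9711123724969818 = 0.2911873729951172
dn(u+v) = (dn u·dn v − m·sn u·sn v·cn u·cn v)/D = 0.919470383563496/0.9711123724969818 = 0.9468218195998256

sn(u+v)=0.95666604 cn(u+v)=0.29118737 dn(u+v)=0.94682182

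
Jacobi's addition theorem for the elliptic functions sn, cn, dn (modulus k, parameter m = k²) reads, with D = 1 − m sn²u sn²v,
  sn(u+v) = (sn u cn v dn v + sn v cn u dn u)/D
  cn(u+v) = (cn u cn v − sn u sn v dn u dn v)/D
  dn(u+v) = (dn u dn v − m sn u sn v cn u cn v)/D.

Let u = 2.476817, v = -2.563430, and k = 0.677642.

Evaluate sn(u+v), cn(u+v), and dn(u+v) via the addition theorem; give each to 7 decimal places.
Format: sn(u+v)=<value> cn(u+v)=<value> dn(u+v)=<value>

sn u = 0.8787397609588917, cn u = -0.477301196845252, dn u = 0.803376826255414
sn v = -0.8430286451388249, cn v = -0.5378686674973708, dn v = 0.8207610732970829
m = k² = 0.459198680164
D = 1 − m·sn²u·sn²v = 0.747996919365721
sn(u+v) = (sn u·cn v·dn v + sn v·cn u·dn u)/D = -0.06466829022586064/0.747996919365721 = -0.08645528952271277
cn(u+v) = (cn u·cn v − sn u·sn v·dn u·dn v)/D = 0.7451962182001951/0.747996919365721 = 0.9962557316841615
dn(u+v) = (dn u·dn v − m·sn u·sn v·cn u·cn v)/D = 0.7467121454217929/0.747996919365721 = 0.9982823807014907

sn(u+v)=-0.0864553 cn(u+v)=0.9962557 dn(u+v)=0.9982824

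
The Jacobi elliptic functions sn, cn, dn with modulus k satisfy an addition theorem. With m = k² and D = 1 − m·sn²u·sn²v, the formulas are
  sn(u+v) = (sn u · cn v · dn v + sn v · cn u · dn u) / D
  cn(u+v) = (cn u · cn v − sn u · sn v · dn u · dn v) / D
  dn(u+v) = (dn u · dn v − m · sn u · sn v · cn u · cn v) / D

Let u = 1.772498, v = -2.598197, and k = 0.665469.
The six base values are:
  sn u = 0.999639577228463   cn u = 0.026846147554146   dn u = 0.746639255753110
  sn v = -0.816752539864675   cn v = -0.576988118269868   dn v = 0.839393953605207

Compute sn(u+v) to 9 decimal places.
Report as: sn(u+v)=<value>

sn(u+v)=-0.710159686

m = k² = 0.442848989961
D = 1 − m·sn²u·sn²v = 0.7047951215705933
sn(u+v) = (sn u·cn v·dn v + sn v·cn u·dn u)/D = -0.5005170822058815/0.7047951215705933 = -0.710159685967334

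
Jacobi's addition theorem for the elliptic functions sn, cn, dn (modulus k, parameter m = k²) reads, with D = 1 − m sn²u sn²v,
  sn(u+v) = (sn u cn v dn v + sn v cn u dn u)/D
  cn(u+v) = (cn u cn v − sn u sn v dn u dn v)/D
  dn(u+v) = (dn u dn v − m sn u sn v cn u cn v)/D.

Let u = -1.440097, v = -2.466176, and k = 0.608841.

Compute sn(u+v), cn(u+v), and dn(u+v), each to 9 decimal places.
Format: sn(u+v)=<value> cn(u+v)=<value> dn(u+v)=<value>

sn u = -0.9680351453724003, cn u = 0.2508145875419447, dn u = 0.8078563124397595
sn v = -0.8372925413467216, cn v = -0.5467551556274055, dn v = 0.8603059699892266
m = k² = 0.370687363281
D = 1 − m·sn²u·sn²v = 0.7564744817280543
sn(u+v) = (sn u·cn v·dn v + sn v·cn u·dn u)/D = 0.2856871878268239/0.7564744817280543 = 0.3776560805781759
cn(u+v) = (cn u·cn v − sn u·sn v·dn u·dn v)/D = -0.7004544754781209/0.7564744817280543 = -0.9259459405399056
dn(u+v) = (dn u·dn v − m·sn u·sn v·cn u·cn v)/D = 0.7362059414482831/0.7564744817280543 = 0.9732065776581508

sn(u+v)=0.377656081 cn(u+v)=-0.925945941 dn(u+v)=0.973206578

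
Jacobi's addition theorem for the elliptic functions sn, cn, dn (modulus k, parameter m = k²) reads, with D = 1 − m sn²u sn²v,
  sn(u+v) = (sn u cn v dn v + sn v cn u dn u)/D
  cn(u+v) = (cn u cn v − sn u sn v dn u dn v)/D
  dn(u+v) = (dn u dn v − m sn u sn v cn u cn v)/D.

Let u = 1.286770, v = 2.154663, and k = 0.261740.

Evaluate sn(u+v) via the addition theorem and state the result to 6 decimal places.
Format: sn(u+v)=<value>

sn(u+v)=-0.241288

sn u = 0.9549012028190627, cn u = 0.2969237155477941, dn u = 0.9682624001120097
sn v = 0.85858942052223, cn v = -0.5126638342689108, dn v = 0.9744217197189431
m = k² = 0.0685078276
D = 1 − m·sn²u·sn²v = 0.9539501581959841
sn(u+v) = (sn u·cn v·dn v + sn v·cn u·dn u)/D = -0.2301771178982125/0.9539501581959841 = -0.241288411056507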